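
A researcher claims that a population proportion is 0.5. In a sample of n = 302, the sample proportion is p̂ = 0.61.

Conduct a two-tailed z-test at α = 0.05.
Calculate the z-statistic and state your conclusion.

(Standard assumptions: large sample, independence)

Answer: z = 3.8232, reject H₀

Derivation:
H₀: p = 0.5, H₁: p ≠ 0.5
Standard error: SE = √(p₀(1-p₀)/n) = √(0.5×0.5/302) = 0.028772
z-statistic: z = (p̂ - p₀)/SE = (0.61 - 0.5)/0.028772 = 3.8232
Critical value: z_0.025 = ±1.960
p-value = 0.0001
Decision: reject H₀ at α = 0.05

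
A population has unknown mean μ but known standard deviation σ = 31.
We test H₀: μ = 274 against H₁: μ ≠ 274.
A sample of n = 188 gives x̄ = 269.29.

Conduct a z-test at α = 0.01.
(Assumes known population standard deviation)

Answer: z = -2.0832, fail to reject H₀

Derivation:
Standard error: SE = σ/√n = 31/√188 = 2.2609
z-statistic: z = (x̄ - μ₀)/SE = (269.29 - 274)/2.2609 = -2.0832
Critical value: ±2.576
p-value = 0.0372
Decision: fail to reject H₀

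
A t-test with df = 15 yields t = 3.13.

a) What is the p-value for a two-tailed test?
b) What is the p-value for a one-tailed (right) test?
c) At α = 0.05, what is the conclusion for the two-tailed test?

Answer: a) 0.0069, b) 0.0034, c) reject H₀

Derivation:
Using t-distribution with df = 15:
a) Two-tailed: p = 2×P(T > 3.13) = 0.0069
b) One-tailed: p = P(T > 3.13) = 0.0034
c) 0.0069 < 0.05, reject H₀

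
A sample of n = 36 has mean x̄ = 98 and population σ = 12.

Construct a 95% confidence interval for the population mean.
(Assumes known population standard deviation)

Answer: (94.0800, 101.9200)

Derivation:
Confidence level: 95%, α = 0.05
z_0.025 = 1.960
SE = σ/√n = 12/√36 = 2.0000
Margin of error = 1.960 × 2.0000 = 3.9200
CI: x̄ ± margin = 98 ± 3.9200
CI: (94.0800, 101.9200)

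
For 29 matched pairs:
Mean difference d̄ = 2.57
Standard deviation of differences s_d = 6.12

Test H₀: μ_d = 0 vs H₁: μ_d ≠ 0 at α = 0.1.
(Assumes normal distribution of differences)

df = n - 1 = 28
SE = s_d/√n = 6.12/√29 = 1.1365
t = d̄/SE = 2.57/1.1365 = 2.2613
Critical value: t_{0.05,28} = ±1.701
p-value ≈ 0.0317
Decision: reject H₀

Answer: t = 2.2613, reject H₀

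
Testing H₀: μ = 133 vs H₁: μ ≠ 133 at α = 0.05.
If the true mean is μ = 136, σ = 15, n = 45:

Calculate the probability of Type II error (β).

SE = σ/√n = 15/√45 = 2.2361
Critical values: μ₀ ± z_0.025×SE = 133 ± 1.960×2.2361
Acceptance region: (128.6172, 137.3828)
Under H₁ (μ = 136): z_high = (137.3828 - 136)/2.2361 = 0.6184, z_low = (128.6172 - 136)/2.2361 = -3.3016
β = P(not reject | H₁) = Φ(0.6184) - Φ(-3.3016) ≈ 0.7314

Answer: β ≈ 0.7314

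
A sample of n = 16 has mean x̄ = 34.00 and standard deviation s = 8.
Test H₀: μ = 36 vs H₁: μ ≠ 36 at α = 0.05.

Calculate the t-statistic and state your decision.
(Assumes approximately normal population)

Answer: t = -1.0000, fail to reject H₀

Derivation:
df = n - 1 = 15
SE = s/√n = 8/√16 = 2.0000
t = (x̄ - μ₀)/SE = (34.00 - 36)/2.0000 = -1.0000
Critical value: t_{0.025,15} = ±2.131
p-value ≈ 0.3332
Decision: fail to reject H₀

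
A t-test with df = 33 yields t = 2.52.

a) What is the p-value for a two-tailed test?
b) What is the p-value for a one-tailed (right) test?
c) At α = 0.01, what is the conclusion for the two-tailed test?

Using t-distribution with df = 33:
a) Two-tailed: p = 2×P(T > 2.52) = 0.0168
b) One-tailed: p = P(T > 2.52) = 0.0084
c) 0.0168 ≥ 0.01, fail to reject H₀

Answer: a) 0.0168, b) 0.0084, c) fail to reject H₀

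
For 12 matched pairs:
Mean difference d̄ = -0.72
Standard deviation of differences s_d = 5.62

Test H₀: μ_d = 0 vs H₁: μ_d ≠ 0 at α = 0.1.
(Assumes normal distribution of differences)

df = n - 1 = 11
SE = s_d/√n = 5.62/√12 = 1.6224
t = d̄/SE = -0.72/1.6224 = -0.4438
Critical value: t_{0.05,11} = ±1.796
p-value ≈ 0.6658
Decision: fail to reject H₀

Answer: t = -0.4438, fail to reject H₀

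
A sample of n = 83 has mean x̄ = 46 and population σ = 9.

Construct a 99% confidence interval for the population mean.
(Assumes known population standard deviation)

Confidence level: 99%, α = 0.01
z_0.005 = 2.576
SE = σ/√n = 9/√83 = 0.9879
Margin of error = 2.576 × 0.9879 = 2.5448
CI: x̄ ± margin = 46 ± 2.5448
CI: (43.4552, 48.5448)

Answer: (43.4552, 48.5448)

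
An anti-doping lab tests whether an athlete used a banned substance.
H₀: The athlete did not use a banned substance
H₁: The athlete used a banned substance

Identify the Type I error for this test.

Type I error (α): Rejecting H₀ when H₀ is true
Type II error (β): Failing to reject H₀ when H₁ is true

Answer: Falsely accusing a clean athlete of doping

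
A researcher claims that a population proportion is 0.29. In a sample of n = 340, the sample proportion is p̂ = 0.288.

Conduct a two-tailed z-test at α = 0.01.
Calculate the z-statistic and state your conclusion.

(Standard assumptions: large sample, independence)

H₀: p = 0.29, H₁: p ≠ 0.29
Standard error: SE = √(p₀(1-p₀)/n) = √(0.29×0.71/340) = 0.024609
z-statistic: z = (p̂ - p₀)/SE = (0.288 - 0.29)/0.024609 = -0.0813
Critical value: z_0.005 = ±2.576
p-value = 0.9352
Decision: fail to reject H₀ at α = 0.01

Answer: z = -0.0813, fail to reject H₀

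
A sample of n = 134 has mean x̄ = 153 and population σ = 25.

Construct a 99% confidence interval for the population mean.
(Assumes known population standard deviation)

Confidence level: 99%, α = 0.01
z_0.005 = 2.576
SE = σ/√n = 25/√134 = 2.1597
Margin of error = 2.576 × 2.1597 = 5.5634
CI: x̄ ± margin = 153 ± 5.5634
CI: (147.4366, 158.5634)

Answer: (147.4366, 158.5634)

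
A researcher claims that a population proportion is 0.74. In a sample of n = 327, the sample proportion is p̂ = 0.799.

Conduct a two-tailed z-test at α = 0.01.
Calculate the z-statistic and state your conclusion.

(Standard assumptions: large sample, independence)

Answer: z = 2.4323, fail to reject H₀

Derivation:
H₀: p = 0.74, H₁: p ≠ 0.74
Standard error: SE = √(p₀(1-p₀)/n) = √(0.74×0.26/327) = 0.024257
z-statistic: z = (p̂ - p₀)/SE = (0.799 - 0.74)/0.024257 = 2.4323
Critical value: z_0.005 = ±2.576
p-value = 0.0150
Decision: fail to reject H₀ at α = 0.01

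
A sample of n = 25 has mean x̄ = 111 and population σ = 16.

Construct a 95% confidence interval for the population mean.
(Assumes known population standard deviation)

Answer: (104.7280, 117.2720)

Derivation:
Confidence level: 95%, α = 0.05
z_0.025 = 1.960
SE = σ/√n = 16/√25 = 3.2000
Margin of error = 1.960 × 3.2000 = 6.2720
CI: x̄ ± margin = 111 ± 6.2720
CI: (104.7280, 117.2720)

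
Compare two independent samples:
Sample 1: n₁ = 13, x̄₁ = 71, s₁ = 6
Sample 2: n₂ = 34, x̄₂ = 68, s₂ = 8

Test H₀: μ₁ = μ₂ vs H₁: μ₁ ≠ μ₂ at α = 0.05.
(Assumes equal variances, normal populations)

Answer: t = 1.2236, fail to reject H₀

Derivation:
Pooled variance: s²_p = [12×6² + 33×8²]/(45) = 56.5333
s_p = 7.5189
SE = s_p×√(1/n₁ + 1/n₂) = 7.5189×√(1/13 + 1/34) = 2.4518
t = (x̄₁ - x̄₂)/SE = (71 - 68)/2.4518 = 1.2236
df = 45, t-critical = ±2.014
Decision: fail to reject H₀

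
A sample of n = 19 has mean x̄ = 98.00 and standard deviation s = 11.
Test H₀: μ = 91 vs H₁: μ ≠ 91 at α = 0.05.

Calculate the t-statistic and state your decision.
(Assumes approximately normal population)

df = n - 1 = 18
SE = s/√n = 11/√19 = 2.5236
t = (x̄ - μ₀)/SE = (98.00 - 91)/2.5236 = 2.7738
Critical value: t_{0.025,18} = ±2.101
p-value ≈ 0.0125
Decision: reject H₀

Answer: t = 2.7738, reject H₀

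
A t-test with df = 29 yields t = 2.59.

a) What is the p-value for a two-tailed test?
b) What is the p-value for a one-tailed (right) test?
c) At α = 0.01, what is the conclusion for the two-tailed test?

Using t-distribution with df = 29:
a) Two-tailed: p = 2×P(T > 2.59) = 0.0149
b) One-tailed: p = P(T > 2.59) = 0.0074
c) 0.0149 ≥ 0.01, fail to reject H₀

Answer: a) 0.0149, b) 0.0074, c) fail to reject H₀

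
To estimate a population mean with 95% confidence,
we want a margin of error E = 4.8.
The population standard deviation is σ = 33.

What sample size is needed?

Answer: n = 182

Derivation:
z_0.025 = 1.960
n = (z×σ/E)² = (1.960×33/4.8)²
n = 181.5756
Round up: n = 182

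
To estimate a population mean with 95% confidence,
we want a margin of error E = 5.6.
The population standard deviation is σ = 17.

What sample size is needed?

Answer: n = 36

Derivation:
z_0.025 = 1.960
n = (z×σ/E)² = (1.960×17/5.6)²
n = 35.4025
Round up: n = 36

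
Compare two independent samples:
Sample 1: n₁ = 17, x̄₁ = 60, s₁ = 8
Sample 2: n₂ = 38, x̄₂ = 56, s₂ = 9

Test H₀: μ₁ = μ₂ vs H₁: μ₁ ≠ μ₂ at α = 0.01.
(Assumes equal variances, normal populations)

Answer: t = 1.5739, fail to reject H₀

Derivation:
Pooled variance: s²_p = [16×8² + 37×9²]/(53) = 75.8679
s_p = 8.7102
SE = s_p×√(1/n₁ + 1/n₂) = 8.7102×√(1/17 + 1/38) = 2.5415
t = (x̄₁ - x̄₂)/SE = (60 - 56)/2.5415 = 1.5739
df = 53, t-critical = ±2.672
Decision: fail to reject H₀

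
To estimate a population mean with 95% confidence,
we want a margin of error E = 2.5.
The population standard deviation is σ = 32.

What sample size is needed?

z_0.025 = 1.960
n = (z×σ/E)² = (1.960×32/2.5)²
n = 629.4077
Round up: n = 630

Answer: n = 630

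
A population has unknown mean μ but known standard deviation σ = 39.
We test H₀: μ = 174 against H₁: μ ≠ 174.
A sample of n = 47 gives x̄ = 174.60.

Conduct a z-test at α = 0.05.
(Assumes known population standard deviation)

Standard error: SE = σ/√n = 39/√47 = 5.6887
z-statistic: z = (x̄ - μ₀)/SE = (174.60 - 174)/5.6887 = 0.1055
Critical value: ±1.960
p-value = 0.9160
Decision: fail to reject H₀

Answer: z = 0.1055, fail to reject H₀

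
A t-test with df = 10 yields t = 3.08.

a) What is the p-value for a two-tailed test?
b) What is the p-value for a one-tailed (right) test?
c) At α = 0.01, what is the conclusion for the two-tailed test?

Answer: a) 0.0116, b) 0.0058, c) fail to reject H₀

Derivation:
Using t-distribution with df = 10:
a) Two-tailed: p = 2×P(T > 3.08) = 0.0116
b) One-tailed: p = P(T > 3.08) = 0.0058
c) 0.0116 ≥ 0.01, fail to reject H₀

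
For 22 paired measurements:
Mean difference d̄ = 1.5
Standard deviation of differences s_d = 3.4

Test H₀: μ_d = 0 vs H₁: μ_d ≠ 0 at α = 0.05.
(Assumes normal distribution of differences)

Answer: t = 2.0693, fail to reject H₀

Derivation:
df = n - 1 = 21
SE = s_d/√n = 3.4/√22 = 0.7249
t = d̄/SE = 1.5/0.7249 = 2.0693
Critical value: t_{0.025,21} = ±2.080
p-value ≈ 0.0510
Decision: fail to reject H₀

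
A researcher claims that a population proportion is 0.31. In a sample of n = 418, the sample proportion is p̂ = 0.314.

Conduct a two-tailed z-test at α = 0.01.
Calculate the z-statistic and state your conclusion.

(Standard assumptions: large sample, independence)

Answer: z = 0.1768, fail to reject H₀

Derivation:
H₀: p = 0.31, H₁: p ≠ 0.31
Standard error: SE = √(p₀(1-p₀)/n) = √(0.31×0.69/418) = 0.022621
z-statistic: z = (p̂ - p₀)/SE = (0.314 - 0.31)/0.022621 = 0.1768
Critical value: z_0.005 = ±2.576
p-value = 0.8597
Decision: fail to reject H₀ at α = 0.01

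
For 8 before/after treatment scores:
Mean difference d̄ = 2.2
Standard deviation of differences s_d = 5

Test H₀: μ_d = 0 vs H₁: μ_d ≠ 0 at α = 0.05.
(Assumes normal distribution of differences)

Answer: t = 1.2445, fail to reject H₀

Derivation:
df = n - 1 = 7
SE = s_d/√n = 5/√8 = 1.7678
t = d̄/SE = 2.2/1.7678 = 1.2445
Critical value: t_{0.025,7} = ±2.365
p-value ≈ 0.2534
Decision: fail to reject H₀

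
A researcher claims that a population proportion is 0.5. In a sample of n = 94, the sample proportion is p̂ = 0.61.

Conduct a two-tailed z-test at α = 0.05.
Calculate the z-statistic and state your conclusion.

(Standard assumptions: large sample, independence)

Answer: z = 2.1330, reject H₀

Derivation:
H₀: p = 0.5, H₁: p ≠ 0.5
Standard error: SE = √(p₀(1-p₀)/n) = √(0.5×0.5/94) = 0.051571
z-statistic: z = (p̂ - p₀)/SE = (0.61 - 0.5)/0.051571 = 2.1330
Critical value: z_0.025 = ±1.960
p-value = 0.0329
Decision: reject H₀ at α = 0.05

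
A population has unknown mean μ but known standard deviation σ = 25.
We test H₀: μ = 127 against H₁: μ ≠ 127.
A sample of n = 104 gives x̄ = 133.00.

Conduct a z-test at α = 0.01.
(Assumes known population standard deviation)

Standard error: SE = σ/√n = 25/√104 = 2.4515
z-statistic: z = (x̄ - μ₀)/SE = (133.00 - 127)/2.4515 = 2.4475
Critical value: ±2.576
p-value = 0.0144
Decision: fail to reject H₀

Answer: z = 2.4475, fail to reject H₀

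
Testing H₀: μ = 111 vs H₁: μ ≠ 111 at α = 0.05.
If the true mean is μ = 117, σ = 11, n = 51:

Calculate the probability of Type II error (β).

Answer: β ≈ 0.0265

Derivation:
SE = σ/√n = 11/√51 = 1.5403
Critical values: μ₀ ± z_0.025×SE = 111 ± 1.960×1.5403
Acceptance region: (107.9810, 114.0190)
Under H₁ (μ = 117): z_high = (114.0190 - 117)/1.5403 = -1.9353, z_low = (107.9810 - 117)/1.5403 = -5.8554
β = P(not reject | H₁) = Φ(-1.9353) - Φ(-5.8554) ≈ 0.0265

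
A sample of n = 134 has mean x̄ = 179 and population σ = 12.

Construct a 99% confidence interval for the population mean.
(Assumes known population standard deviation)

Answer: (176.3297, 181.6703)

Derivation:
Confidence level: 99%, α = 0.01
z_0.005 = 2.576
SE = σ/√n = 12/√134 = 1.0366
Margin of error = 2.576 × 1.0366 = 2.6703
CI: x̄ ± margin = 179 ± 2.6703
CI: (176.3297, 181.6703)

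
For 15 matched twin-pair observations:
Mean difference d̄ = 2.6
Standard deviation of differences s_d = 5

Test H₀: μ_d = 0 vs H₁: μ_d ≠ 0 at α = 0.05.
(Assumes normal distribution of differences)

Answer: t = 2.0139, fail to reject H₀

Derivation:
df = n - 1 = 14
SE = s_d/√n = 5/√15 = 1.2910
t = d̄/SE = 2.6/1.2910 = 2.0139
Critical value: t_{0.025,14} = ±2.145
p-value ≈ 0.0637
Decision: fail to reject H₀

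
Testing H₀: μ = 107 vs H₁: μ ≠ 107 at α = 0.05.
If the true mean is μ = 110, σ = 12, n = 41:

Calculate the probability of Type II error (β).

Answer: β ≈ 0.6401

Derivation:
SE = σ/√n = 12/√41 = 1.8741
Critical values: μ₀ ± z_0.025×SE = 107 ± 1.960×1.8741
Acceptance region: (103.3268, 110.6732)
Under H₁ (μ = 110): z_high = (110.6732 - 110)/1.8741 = 0.3592, z_low = (103.3268 - 110)/1.8741 = -3.5607
β = P(not reject | H₁) = Φ(0.3592) - Φ(-3.5607) ≈ 0.6401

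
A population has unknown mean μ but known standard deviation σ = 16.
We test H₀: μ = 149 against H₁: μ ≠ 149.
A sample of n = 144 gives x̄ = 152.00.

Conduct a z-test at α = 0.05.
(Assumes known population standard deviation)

Answer: z = 2.2501, reject H₀

Derivation:
Standard error: SE = σ/√n = 16/√144 = 1.3333
z-statistic: z = (x̄ - μ₀)/SE = (152.00 - 149)/1.3333 = 2.2501
Critical value: ±1.960
p-value = 0.0244
Decision: reject H₀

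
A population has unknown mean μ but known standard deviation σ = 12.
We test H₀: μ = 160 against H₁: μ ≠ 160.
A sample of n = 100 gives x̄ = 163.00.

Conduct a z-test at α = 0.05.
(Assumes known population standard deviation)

Answer: z = 2.5000, reject H₀

Derivation:
Standard error: SE = σ/√n = 12/√100 = 1.2000
z-statistic: z = (x̄ - μ₀)/SE = (163.00 - 160)/1.2000 = 2.5000
Critical value: ±1.960
p-value = 0.0124
Decision: reject H₀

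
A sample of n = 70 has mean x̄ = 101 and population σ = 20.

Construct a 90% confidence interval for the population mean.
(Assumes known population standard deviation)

Confidence level: 90%, α = 0.1
z_0.05 = 1.645
SE = σ/√n = 20/√70 = 2.3905
Margin of error = 1.645 × 2.3905 = 3.9324
CI: x̄ ± margin = 101 ± 3.9324
CI: (97.0676, 104.9324)

Answer: (97.0676, 104.9324)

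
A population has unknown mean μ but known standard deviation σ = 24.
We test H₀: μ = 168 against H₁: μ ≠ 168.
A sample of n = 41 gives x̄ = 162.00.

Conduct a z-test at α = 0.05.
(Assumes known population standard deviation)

Standard error: SE = σ/√n = 24/√41 = 3.7482
z-statistic: z = (x̄ - μ₀)/SE = (162.00 - 168)/3.7482 = -1.6008
Critical value: ±1.960
p-value = 0.1094
Decision: fail to reject H₀

Answer: z = -1.6008, fail to reject H₀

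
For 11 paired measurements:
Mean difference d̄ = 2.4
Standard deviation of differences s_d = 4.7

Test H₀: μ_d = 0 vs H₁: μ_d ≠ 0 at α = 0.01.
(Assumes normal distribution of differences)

Answer: t = 1.6936, fail to reject H₀

Derivation:
df = n - 1 = 10
SE = s_d/√n = 4.7/√11 = 1.4171
t = d̄/SE = 2.4/1.4171 = 1.6936
Critical value: t_{0.005,10} = ±3.169
p-value ≈ 0.1212
Decision: fail to reject H₀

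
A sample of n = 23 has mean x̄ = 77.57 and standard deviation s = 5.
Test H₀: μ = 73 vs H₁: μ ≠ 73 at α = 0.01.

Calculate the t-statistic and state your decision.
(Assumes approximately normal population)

Answer: t = 4.3833, reject H₀

Derivation:
df = n - 1 = 22
SE = s/√n = 5/√23 = 1.0426
t = (x̄ - μ₀)/SE = (77.57 - 73)/1.0426 = 4.3833
Critical value: t_{0.005,22} = ±2.819
p-value ≈ 0.0002
Decision: reject H₀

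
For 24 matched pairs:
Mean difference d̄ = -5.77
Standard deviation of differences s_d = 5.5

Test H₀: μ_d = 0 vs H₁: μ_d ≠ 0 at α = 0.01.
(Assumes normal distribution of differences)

df = n - 1 = 23
SE = s_d/√n = 5.5/√24 = 1.1227
t = d̄/SE = -5.77/1.1227 = -5.1394
Critical value: t_{0.005,23} = ±2.807
p-value < 0.0001
Decision: reject H₀

Answer: t = -5.1394, reject H₀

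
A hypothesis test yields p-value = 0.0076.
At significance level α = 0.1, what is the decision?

Answer: reject H₀

Derivation:
Compare p-value to α:
0.0076 < 0.1
Decision: reject H₀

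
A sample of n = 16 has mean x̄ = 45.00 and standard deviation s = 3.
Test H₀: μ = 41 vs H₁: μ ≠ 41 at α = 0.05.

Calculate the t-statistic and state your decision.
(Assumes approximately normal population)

df = n - 1 = 15
SE = s/√n = 3/√16 = 0.7500
t = (x̄ - μ₀)/SE = (45.00 - 41)/0.7500 = 5.3333
Critical value: t_{0.025,15} = ±2.131
p-value ≈ 0.0001
Decision: reject H₀

Answer: t = 5.3333, reject H₀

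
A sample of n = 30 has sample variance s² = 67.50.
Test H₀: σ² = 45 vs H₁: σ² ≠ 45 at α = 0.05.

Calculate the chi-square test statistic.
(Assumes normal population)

Answer: χ² = 43.5000, fail to reject H₀

Derivation:
df = n - 1 = 29
χ² = (n-1)s²/σ₀² = 29×67.50/45 = 43.5000
Critical values: χ²_{0.975,29} = 16.047, χ²_{0.025,29} = 45.722
Rejection region: χ² < 16.047 or χ² > 45.722
Decision: fail to reject H₀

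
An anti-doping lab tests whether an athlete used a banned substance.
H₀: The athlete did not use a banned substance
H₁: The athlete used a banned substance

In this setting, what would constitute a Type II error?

Answer: Failing to detect doping in an athlete who used a banned substance

Derivation:
A Type I error (probability α) occurs when we reject a true H₀.
A Type II error (probability β) occurs when we fail to reject a false H₀.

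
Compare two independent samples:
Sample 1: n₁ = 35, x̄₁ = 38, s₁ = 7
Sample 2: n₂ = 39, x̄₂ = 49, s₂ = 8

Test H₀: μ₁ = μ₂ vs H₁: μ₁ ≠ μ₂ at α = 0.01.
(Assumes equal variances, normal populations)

Pooled variance: s²_p = [34×7² + 38×8²]/(72) = 56.9167
s_p = 7.5443
SE = s_p×√(1/n₁ + 1/n₂) = 7.5443×√(1/35 + 1/39) = 1.7566
t = (x̄₁ - x̄₂)/SE = (38 - 49)/1.7566 = -6.2621
df = 72, t-critical = ±2.646
Decision: reject H₀

Answer: t = -6.2621, reject H₀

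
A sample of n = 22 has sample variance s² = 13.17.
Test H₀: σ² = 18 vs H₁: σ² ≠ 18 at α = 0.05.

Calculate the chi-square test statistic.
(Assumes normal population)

df = n - 1 = 21
χ² = (n-1)s²/σ₀² = 21×13.17/18 = 15.3650
Critical values: χ²_{0.975,21} = 10.283, χ²_{0.025,21} = 35.479
Rejection region: χ² < 10.283 or χ² > 35.479
Decision: fail to reject H₀

Answer: χ² = 15.3650, fail to reject H₀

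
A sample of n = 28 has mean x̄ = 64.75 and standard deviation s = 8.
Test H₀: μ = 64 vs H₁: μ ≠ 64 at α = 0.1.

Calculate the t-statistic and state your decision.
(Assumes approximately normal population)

Answer: t = 0.4961, fail to reject H₀

Derivation:
df = n - 1 = 27
SE = s/√n = 8/√28 = 1.5119
t = (x̄ - μ₀)/SE = (64.75 - 64)/1.5119 = 0.4961
Critical value: t_{0.05,27} = ±1.703
p-value ≈ 0.6238
Decision: fail to reject H₀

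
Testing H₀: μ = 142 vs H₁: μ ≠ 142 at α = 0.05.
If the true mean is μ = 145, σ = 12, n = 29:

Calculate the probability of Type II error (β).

SE = σ/√n = 12/√29 = 2.2283
Critical values: μ₀ ± z_0.025×SE = 142 ± 1.960×2.2283
Acceptance region: (137.6325, 146.3675)
Under H₁ (μ = 145): z_high = (146.3675 - 145)/2.2283 = 0.6137, z_low = (137.6325 - 145)/2.2283 = -3.3063
β = P(not reject | H₁) = Φ(0.6137) - Φ(-3.3063) ≈ 0.7298

Answer: β ≈ 0.7298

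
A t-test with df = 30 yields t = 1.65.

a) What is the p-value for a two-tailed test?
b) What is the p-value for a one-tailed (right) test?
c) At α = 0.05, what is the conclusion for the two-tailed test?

Using t-distribution with df = 30:
a) Two-tailed: p = 2×P(T > 1.65) = 0.1094
b) One-tailed: p = P(T > 1.65) = 0.0547
c) 0.1094 ≥ 0.05, fail to reject H₀

Answer: a) 0.1094, b) 0.0547, c) fail to reject H₀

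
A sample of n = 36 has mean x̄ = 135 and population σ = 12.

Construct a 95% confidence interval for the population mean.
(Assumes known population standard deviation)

Answer: (131.0800, 138.9200)

Derivation:
Confidence level: 95%, α = 0.05
z_0.025 = 1.960
SE = σ/√n = 12/√36 = 2.0000
Margin of error = 1.960 × 2.0000 = 3.9200
CI: x̄ ± margin = 135 ± 3.9200
CI: (131.0800, 138.9200)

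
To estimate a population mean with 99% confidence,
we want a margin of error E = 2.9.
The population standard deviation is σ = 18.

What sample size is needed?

Answer: n = 256

Derivation:
z_0.005 = 2.576
n = (z×σ/E)² = (2.576×18/2.9)²
n = 255.6470
Round up: n = 256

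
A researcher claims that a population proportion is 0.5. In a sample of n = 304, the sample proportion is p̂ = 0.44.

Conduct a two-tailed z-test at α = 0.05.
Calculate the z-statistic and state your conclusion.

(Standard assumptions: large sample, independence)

H₀: p = 0.5, H₁: p ≠ 0.5
Standard error: SE = √(p₀(1-p₀)/n) = √(0.5×0.5/304) = 0.028677
z-statistic: z = (p̂ - p₀)/SE = (0.44 - 0.5)/0.028677 = -2.0923
Critical value: z_0.025 = ±1.960
p-value = 0.0364
Decision: reject H₀ at α = 0.05

Answer: z = -2.0923, reject H₀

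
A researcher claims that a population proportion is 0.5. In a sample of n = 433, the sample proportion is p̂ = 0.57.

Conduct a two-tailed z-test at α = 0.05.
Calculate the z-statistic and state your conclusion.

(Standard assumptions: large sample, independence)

H₀: p = 0.5, H₁: p ≠ 0.5
Standard error: SE = √(p₀(1-p₀)/n) = √(0.5×0.5/433) = 0.024028
z-statistic: z = (p̂ - p₀)/SE = (0.57 - 0.5)/0.024028 = 2.9133
Critical value: z_0.025 = ±1.960
p-value = 0.0036
Decision: reject H₀ at α = 0.05

Answer: z = 2.9133, reject H₀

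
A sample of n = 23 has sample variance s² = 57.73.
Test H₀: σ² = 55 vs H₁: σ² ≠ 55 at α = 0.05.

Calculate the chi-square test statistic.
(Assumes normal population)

df = n - 1 = 22
χ² = (n-1)s²/σ₀² = 22×57.73/55 = 23.0920
Critical values: χ²_{0.975,22} = 10.982, χ²_{0.025,22} = 36.781
Rejection region: χ² < 10.982 or χ² > 36.781
Decision: fail to reject H₀

Answer: χ² = 23.0920, fail to reject H₀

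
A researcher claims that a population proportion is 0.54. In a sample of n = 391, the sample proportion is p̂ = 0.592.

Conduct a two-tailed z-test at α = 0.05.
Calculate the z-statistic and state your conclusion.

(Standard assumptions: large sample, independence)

H₀: p = 0.54, H₁: p ≠ 0.54
Standard error: SE = √(p₀(1-p₀)/n) = √(0.54×0.46/391) = 0.025205
z-statistic: z = (p̂ - p₀)/SE = (0.592 - 0.54)/0.025205 = 2.0631
Critical value: z_0.025 = ±1.960
p-value = 0.0391
Decision: reject H₀ at α = 0.05

Answer: z = 2.0631, reject H₀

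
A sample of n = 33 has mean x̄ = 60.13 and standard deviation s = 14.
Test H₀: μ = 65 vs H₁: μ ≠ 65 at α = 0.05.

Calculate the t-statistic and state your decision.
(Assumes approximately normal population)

Answer: t = -1.9983, fail to reject H₀

Derivation:
df = n - 1 = 32
SE = s/√n = 14/√33 = 2.4371
t = (x̄ - μ₀)/SE = (60.13 - 65)/2.4371 = -1.9983
Critical value: t_{0.025,32} = ±2.037
p-value ≈ 0.0542
Decision: fail to reject H₀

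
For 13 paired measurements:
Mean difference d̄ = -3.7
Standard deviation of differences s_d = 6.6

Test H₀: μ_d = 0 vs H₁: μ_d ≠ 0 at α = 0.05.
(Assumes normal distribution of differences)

Answer: t = -2.0213, fail to reject H₀

Derivation:
df = n - 1 = 12
SE = s_d/√n = 6.6/√13 = 1.8305
t = d̄/SE = -3.7/1.8305 = -2.0213
Critical value: t_{0.025,12} = ±2.179
p-value ≈ 0.0661
Decision: fail to reject H₀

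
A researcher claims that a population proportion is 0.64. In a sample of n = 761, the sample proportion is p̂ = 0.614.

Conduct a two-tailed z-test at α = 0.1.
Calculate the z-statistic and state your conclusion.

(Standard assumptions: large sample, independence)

Answer: z = -1.4943, fail to reject H₀

Derivation:
H₀: p = 0.64, H₁: p ≠ 0.64
Standard error: SE = √(p₀(1-p₀)/n) = √(0.64×0.36/761) = 0.017400
z-statistic: z = (p̂ - p₀)/SE = (0.614 - 0.64)/0.017400 = -1.4943
Critical value: z_0.05 = ±1.645
p-value = 0.1351
Decision: fail to reject H₀ at α = 0.1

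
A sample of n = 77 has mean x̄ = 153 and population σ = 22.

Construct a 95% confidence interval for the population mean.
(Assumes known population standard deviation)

Answer: (148.0861, 157.9139)

Derivation:
Confidence level: 95%, α = 0.05
z_0.025 = 1.960
SE = σ/√n = 22/√77 = 2.5071
Margin of error = 1.960 × 2.5071 = 4.9139
CI: x̄ ± margin = 153 ± 4.9139
CI: (148.0861, 157.9139)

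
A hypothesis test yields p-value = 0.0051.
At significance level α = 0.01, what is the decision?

Answer: reject H₀

Derivation:
Compare p-value to α:
0.0051 < 0.01
Decision: reject H₀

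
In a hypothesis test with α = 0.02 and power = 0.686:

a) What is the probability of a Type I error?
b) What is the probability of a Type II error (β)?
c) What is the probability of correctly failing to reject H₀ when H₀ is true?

a) Type I error probability = α = 0.02
b) Power = P(reject H₀ | H₁ true) = 1 - β = 0.686, so Type II error probability = β = 1 - Power = 0.314
c) P(fail to reject H₀ | H₀ true) = 1 - α = 0.98

Answer: a) 0.02, b) 0.314, c) 0.98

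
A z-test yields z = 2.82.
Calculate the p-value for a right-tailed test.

For z = 2.82:
p = P(Z > 2.82) = 1 - Φ(2.82) = 0.0024

Answer: p-value ≈ 0.0024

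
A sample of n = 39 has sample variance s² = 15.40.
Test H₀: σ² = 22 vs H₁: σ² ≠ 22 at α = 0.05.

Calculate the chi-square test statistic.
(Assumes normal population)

df = n - 1 = 38
χ² = (n-1)s²/σ₀² = 38×15.40/22 = 26.6000
Critical values: χ²_{0.975,38} = 22.878, χ²_{0.025,38} = 56.896
Rejection region: χ² < 22.878 or χ² > 56.896
Decision: fail to reject H₀

Answer: χ² = 26.6000, fail to reject H₀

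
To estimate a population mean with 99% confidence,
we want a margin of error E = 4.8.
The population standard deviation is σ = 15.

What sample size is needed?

z_0.005 = 2.576
n = (z×σ/E)² = (2.576×15/4.8)²
n = 64.8025
Round up: n = 65

Answer: n = 65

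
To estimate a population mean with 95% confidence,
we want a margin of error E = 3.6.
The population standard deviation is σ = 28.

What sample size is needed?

Answer: n = 233

Derivation:
z_0.025 = 1.960
n = (z×σ/E)² = (1.960×28/3.6)²
n = 232.3931
Round up: n = 233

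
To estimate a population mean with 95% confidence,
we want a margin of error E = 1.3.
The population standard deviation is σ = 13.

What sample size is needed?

Answer: n = 385

Derivation:
z_0.025 = 1.960
n = (z×σ/E)² = (1.960×13/1.3)²
n = 384.1600
Round up: n = 385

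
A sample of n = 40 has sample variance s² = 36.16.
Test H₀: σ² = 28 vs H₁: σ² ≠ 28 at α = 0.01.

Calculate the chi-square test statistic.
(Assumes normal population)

df = n - 1 = 39
χ² = (n-1)s²/σ₀² = 39×36.16/28 = 50.3657
Critical values: χ²_{0.995,39} = 19.996, χ²_{0.005,39} = 65.476
Rejection region: χ² < 19.996 or χ² > 65.476
Decision: fail to reject H₀

Answer: χ² = 50.3657, fail to reject H₀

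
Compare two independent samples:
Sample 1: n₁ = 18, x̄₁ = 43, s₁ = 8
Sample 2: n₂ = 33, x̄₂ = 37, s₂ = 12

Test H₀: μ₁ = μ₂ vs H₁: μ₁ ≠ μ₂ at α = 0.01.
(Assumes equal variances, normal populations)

Pooled variance: s²_p = [17×8² + 32×12²]/(49) = 116.2449
s_p = 10.7817
SE = s_p×√(1/n₁ + 1/n₂) = 10.7817×√(1/18 + 1/33) = 3.1592
t = (x̄₁ - x̄₂)/SE = (43 - 37)/3.1592 = 1.8992
df = 49, t-critical = ±2.680
Decision: fail to reject H₀

Answer: t = 1.8992, fail to reject H₀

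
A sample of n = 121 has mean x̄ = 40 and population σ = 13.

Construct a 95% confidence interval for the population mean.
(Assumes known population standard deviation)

Answer: (37.6837, 42.3163)

Derivation:
Confidence level: 95%, α = 0.05
z_0.025 = 1.960
SE = σ/√n = 13/√121 = 1.1818
Margin of error = 1.960 × 1.1818 = 2.3163
CI: x̄ ± margin = 40 ± 2.3163
CI: (37.6837, 42.3163)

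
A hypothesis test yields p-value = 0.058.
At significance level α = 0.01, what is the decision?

Answer: fail to reject H₀

Derivation:
Compare p-value to α:
0.058 ≥ 0.01
Decision: fail to reject H₀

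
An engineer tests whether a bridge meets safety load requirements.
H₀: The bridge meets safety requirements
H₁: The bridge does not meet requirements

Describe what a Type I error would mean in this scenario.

A Type I error (probability α) occurs when we reject a true H₀.
A Type II error (probability β) occurs when we fail to reject a false H₀.

Answer: Unnecessarily closing a safe bridge for repairs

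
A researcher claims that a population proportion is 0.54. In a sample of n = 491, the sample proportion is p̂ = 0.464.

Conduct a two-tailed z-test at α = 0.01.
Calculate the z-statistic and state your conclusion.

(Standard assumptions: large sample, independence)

Answer: z = -3.3790, reject H₀

Derivation:
H₀: p = 0.54, H₁: p ≠ 0.54
Standard error: SE = √(p₀(1-p₀)/n) = √(0.54×0.46/491) = 0.022492
z-statistic: z = (p̂ - p₀)/SE = (0.464 - 0.54)/0.022492 = -3.3790
Critical value: z_0.005 = ±2.576
p-value = 0.0007
Decision: reject H₀ at α = 0.01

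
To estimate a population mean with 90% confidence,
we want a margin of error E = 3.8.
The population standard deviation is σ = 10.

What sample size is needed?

z_0.05 = 1.645
n = (z×σ/E)² = (1.645×10/3.8)²
n = 18.7398
Round up: n = 19

Answer: n = 19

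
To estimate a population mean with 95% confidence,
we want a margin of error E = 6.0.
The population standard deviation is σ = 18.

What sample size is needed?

z_0.025 = 1.960
n = (z×σ/E)² = (1.960×18/6.0)²
n = 34.5744
Round up: n = 35

Answer: n = 35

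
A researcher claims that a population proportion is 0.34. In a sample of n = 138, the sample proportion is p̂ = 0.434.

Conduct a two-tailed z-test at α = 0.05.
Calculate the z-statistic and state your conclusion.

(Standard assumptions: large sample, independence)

H₀: p = 0.34, H₁: p ≠ 0.34
Standard error: SE = √(p₀(1-p₀)/n) = √(0.34×0.66/138) = 0.040325
z-statistic: z = (p̂ - p₀)/SE = (0.434 - 0.34)/0.040325 = 2.3311
Critical value: z_0.025 = ±1.960
p-value = 0.0197
Decision: reject H₀ at α = 0.05

Answer: z = 2.3311, reject H₀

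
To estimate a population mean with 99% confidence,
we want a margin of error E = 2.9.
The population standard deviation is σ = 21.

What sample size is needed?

Answer: n = 348

Derivation:
z_0.005 = 2.576
n = (z×σ/E)² = (2.576×21/2.9)²
n = 347.9640
Round up: n = 348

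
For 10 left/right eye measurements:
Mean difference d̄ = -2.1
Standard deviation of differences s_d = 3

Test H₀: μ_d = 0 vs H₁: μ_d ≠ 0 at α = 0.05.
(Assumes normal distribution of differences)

df = n - 1 = 9
SE = s_d/√n = 3/√10 = 0.9487
t = d̄/SE = -2.1/0.9487 = -2.2136
Critical value: t_{0.025,9} = ±2.262
p-value ≈ 0.0541
Decision: fail to reject H₀

Answer: t = -2.2136, fail to reject H₀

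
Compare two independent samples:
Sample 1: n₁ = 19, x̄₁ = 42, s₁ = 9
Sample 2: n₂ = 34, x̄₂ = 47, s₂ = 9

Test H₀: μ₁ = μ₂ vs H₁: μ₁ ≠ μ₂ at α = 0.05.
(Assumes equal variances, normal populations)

Answer: t = -1.9396, fail to reject H₀

Derivation:
Pooled variance: s²_p = [18×9² + 33×9²]/(51) = 81.0000
s_p = 9.0000
SE = s_p×√(1/n₁ + 1/n₂) = 9.0000×√(1/19 + 1/34) = 2.5779
t = (x̄₁ - x̄₂)/SE = (42 - 47)/2.5779 = -1.9396
df = 51, t-critical = ±2.008
Decision: fail to reject H₀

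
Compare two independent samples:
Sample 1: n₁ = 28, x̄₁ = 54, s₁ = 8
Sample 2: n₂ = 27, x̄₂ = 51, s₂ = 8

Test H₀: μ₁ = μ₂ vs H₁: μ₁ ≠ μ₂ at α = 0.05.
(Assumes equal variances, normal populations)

Answer: t = 1.3903, fail to reject H₀

Derivation:
Pooled variance: s²_p = [27×8² + 26×8²]/(53) = 64.0000
s_p = 8.0000
SE = s_p×√(1/n₁ + 1/n₂) = 8.0000×√(1/28 + 1/27) = 2.1578
t = (x̄₁ - x̄₂)/SE = (54 - 51)/2.1578 = 1.3903
df = 53, t-critical = ±2.006
Decision: fail to reject H₀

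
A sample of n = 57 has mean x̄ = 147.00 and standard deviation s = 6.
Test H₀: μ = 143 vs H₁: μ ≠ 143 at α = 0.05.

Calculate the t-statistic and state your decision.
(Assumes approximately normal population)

Answer: t = 5.0333, reject H₀

Derivation:
df = n - 1 = 56
SE = s/√n = 6/√57 = 0.7947
t = (x̄ - μ₀)/SE = (147.00 - 143)/0.7947 = 5.0333
Critical value: t_{0.025,56} = ±2.003
p-value < 0.0001
Decision: reject H₀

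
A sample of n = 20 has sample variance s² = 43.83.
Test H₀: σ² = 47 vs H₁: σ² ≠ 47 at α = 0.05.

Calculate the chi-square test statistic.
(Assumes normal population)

df = n - 1 = 19
χ² = (n-1)s²/σ₀² = 19×43.83/47 = 17.7185
Critical values: χ²_{0.975,19} = 8.907, χ²_{0.025,19} = 32.852
Rejection region: χ² < 8.907 or χ² > 32.852
Decision: fail to reject H₀

Answer: χ² = 17.7185, fail to reject H₀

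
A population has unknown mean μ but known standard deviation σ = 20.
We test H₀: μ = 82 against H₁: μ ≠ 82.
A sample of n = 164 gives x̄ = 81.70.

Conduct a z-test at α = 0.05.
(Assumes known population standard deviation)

Answer: z = -0.1921, fail to reject H₀

Derivation:
Standard error: SE = σ/√n = 20/√164 = 1.5617
z-statistic: z = (x̄ - μ₀)/SE = (81.70 - 82)/1.5617 = -0.1921
Critical value: ±1.960
p-value = 0.8477
Decision: fail to reject H₀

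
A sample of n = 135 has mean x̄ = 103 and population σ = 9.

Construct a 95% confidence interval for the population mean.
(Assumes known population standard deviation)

Confidence level: 95%, α = 0.05
z_0.025 = 1.960
SE = σ/√n = 9/√135 = 0.7746
Margin of error = 1.960 × 0.7746 = 1.5182
CI: x̄ ± margin = 103 ± 1.5182
CI: (101.4818, 104.5182)

Answer: (101.4818, 104.5182)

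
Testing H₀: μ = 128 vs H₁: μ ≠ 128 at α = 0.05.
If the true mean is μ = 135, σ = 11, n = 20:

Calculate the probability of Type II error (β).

SE = σ/√n = 11/√20 = 2.4597
Critical values: μ₀ ± z_0.025×SE = 128 ± 1.960×2.4597
Acceptance region: (123.1790, 132.8210)
Under H₁ (μ = 135): z_high = (132.8210 - 135)/2.4597 = -0.8859, z_low = (123.1790 - 135)/2.4597 = -4.8059
β = P(not reject | H₁) = Φ(-0.8859) - Φ(-4.8059) ≈ 0.1878

Answer: β ≈ 0.1878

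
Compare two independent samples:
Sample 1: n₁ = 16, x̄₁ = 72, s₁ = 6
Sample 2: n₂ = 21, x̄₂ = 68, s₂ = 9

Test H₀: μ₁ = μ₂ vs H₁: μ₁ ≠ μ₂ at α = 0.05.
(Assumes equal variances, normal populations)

Answer: t = 1.5344, fail to reject H₀

Derivation:
Pooled variance: s²_p = [15×6² + 20×9²]/(35) = 61.7143
s_p = 7.8558
SE = s_p×√(1/n₁ + 1/n₂) = 7.8558×√(1/16 + 1/21) = 2.6069
t = (x̄₁ - x̄₂)/SE = (72 - 68)/2.6069 = 1.5344
df = 35, t-critical = ±2.030
Decision: fail to reject H₀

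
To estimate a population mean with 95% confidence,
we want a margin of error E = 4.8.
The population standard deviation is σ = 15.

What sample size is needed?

Answer: n = 38

Derivation:
z_0.025 = 1.960
n = (z×σ/E)² = (1.960×15/4.8)²
n = 37.5156
Round up: n = 38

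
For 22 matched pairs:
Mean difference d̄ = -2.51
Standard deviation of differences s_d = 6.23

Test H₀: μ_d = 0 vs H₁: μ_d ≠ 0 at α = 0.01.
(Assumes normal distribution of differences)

Answer: t = -1.8898, fail to reject H₀

Derivation:
df = n - 1 = 21
SE = s_d/√n = 6.23/√22 = 1.3282
t = d̄/SE = -2.51/1.3282 = -1.8898
Critical value: t_{0.005,21} = ±2.831
p-value ≈ 0.0727
Decision: fail to reject H₀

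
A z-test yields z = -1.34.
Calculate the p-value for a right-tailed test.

For z = -1.34:
p = P(Z > -1.34) = 1 - Φ(-1.34) = 0.9099

Answer: p-value ≈ 0.9099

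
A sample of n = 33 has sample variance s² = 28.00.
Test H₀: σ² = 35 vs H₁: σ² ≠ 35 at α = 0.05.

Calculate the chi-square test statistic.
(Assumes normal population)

df = n - 1 = 32
χ² = (n-1)s²/σ₀² = 32×28.00/35 = 25.6000
Critical values: χ²_{0.975,32} = 18.291, χ²_{0.025,32} = 49.480
Rejection region: χ² < 18.291 or χ² > 49.480
Decision: fail to reject H₀

Answer: χ² = 25.6000, fail to reject H₀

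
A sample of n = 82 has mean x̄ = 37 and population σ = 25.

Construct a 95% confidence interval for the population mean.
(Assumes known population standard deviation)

Answer: (31.5888, 42.4112)

Derivation:
Confidence level: 95%, α = 0.05
z_0.025 = 1.960
SE = σ/√n = 25/√82 = 2.7608
Margin of error = 1.960 × 2.7608 = 5.4112
CI: x̄ ± margin = 37 ± 5.4112
CI: (31.5888, 42.4112)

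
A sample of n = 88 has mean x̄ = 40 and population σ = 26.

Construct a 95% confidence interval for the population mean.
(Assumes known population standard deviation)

Answer: (34.5677, 45.4323)

Derivation:
Confidence level: 95%, α = 0.05
z_0.025 = 1.960
SE = σ/√n = 26/√88 = 2.7716
Margin of error = 1.960 × 2.7716 = 5.4323
CI: x̄ ± margin = 40 ± 5.4323
CI: (34.5677, 45.4323)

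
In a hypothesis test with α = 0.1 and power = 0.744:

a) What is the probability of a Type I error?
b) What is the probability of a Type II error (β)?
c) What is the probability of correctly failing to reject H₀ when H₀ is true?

a) Type I error probability = α = 0.1
b) Power = P(reject H₀ | H₁ true) = 1 - β = 0.744, so Type II error probability = β = 1 - Power = 0.256
c) P(fail to reject H₀ | H₀ true) = 1 - α = 0.9

Answer: a) 0.1, b) 0.256, c) 0.9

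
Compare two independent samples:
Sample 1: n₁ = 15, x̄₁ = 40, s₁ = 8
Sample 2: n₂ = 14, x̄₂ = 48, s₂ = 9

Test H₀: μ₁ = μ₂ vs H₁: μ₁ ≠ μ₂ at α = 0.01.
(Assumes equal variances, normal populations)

Answer: t = -2.5338, fail to reject H₀

Derivation:
Pooled variance: s²_p = [14×8² + 13×9²]/(27) = 72.1852
s_p = 8.4962
SE = s_p×√(1/n₁ + 1/n₂) = 8.4962×√(1/15 + 1/14) = 3.1573
t = (x̄₁ - x̄₂)/SE = (40 - 48)/3.1573 = -2.5338
df = 27, t-critical = ±2.771
Decision: fail to reject H₀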